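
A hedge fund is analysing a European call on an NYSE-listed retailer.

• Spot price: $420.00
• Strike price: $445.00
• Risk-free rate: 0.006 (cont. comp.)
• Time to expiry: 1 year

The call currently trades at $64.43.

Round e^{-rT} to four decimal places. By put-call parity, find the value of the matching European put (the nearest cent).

$86.76

exp(−rT) = exp(−0.006·1) = 0.9940
Put-call parity: C − P = S − K·e^(−rT) = 420 − 445·0.9940 = 420 − 442.3300 = -22.3300
P = C − (C − P) = 64.43 − (-22.3300) = 86.7600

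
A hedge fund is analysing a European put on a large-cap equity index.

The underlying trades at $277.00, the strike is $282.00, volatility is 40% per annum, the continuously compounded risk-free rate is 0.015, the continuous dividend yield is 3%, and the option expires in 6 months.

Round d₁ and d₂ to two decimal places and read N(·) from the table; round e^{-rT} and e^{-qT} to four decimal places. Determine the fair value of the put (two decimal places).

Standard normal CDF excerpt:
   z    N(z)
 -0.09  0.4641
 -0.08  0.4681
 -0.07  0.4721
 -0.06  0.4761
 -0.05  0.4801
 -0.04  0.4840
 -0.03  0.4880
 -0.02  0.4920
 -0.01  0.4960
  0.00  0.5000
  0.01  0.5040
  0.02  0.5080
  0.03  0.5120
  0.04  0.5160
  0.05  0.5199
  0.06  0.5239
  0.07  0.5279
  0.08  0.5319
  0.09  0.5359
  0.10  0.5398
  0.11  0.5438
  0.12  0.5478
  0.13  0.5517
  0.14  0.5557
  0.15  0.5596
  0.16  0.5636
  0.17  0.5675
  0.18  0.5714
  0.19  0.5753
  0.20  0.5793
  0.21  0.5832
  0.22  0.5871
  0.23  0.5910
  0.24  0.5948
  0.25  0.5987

$34.41

T = 0.5;  σ√T = 0.2828
d₁ = [ln(277/282) + (0.015 − 0.03 + ½·0.4²)·0.5] / (σ√T) = (-0.0179 + 0.0325) / 0.2828 = 0.0517 ≈ 0.05
d₂ = 0.0517 − 0.2828 = -0.2312 ≈ -0.23
e^(−qT) = e^(−0.03·0.5) = 0.9851;  e^(−rT) = e^(−0.015·0.5) = 0.9925
N(−d₂) = N(0.23) = 0.5910;  N(−d₁) = N(-0.05) = 0.4801
P = 282·0.9925·0.5910 − 277·0.9851·0.4801 = 165.4120 − 131.0062 = 34.4059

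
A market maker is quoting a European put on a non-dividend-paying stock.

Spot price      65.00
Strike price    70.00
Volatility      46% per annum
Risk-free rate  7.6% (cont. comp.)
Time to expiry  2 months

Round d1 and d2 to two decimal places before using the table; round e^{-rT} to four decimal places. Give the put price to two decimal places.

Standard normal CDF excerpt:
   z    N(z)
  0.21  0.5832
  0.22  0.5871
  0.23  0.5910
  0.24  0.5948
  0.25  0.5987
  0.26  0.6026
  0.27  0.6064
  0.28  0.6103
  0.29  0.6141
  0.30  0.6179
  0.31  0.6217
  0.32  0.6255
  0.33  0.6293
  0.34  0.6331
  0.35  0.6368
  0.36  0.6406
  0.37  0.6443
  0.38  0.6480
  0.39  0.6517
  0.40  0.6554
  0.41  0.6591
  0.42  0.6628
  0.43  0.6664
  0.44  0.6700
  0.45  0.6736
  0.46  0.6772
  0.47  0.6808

T = 0.1667;  σ√T = 0.1878
d₁ = [ln(65/70) + (0.076 + ½·0.46²)·0.1667] / (σ√T) = (-0.0741 + 0.0303) / 0.1878 = -0.2333 ≈ -0.23
d₂ = -0.2333 − 0.1878 = -0.4211 ≈ -0.42
exp(−rT) = exp(−0.076·0.1667) = 0.9874
N(−d₂) = N(0.42) = 0.6628;  N(−d₁) = N(0.23) = 0.5910
P = 70·0.9874·0.6628 − 65·0.5910 = 45.8114 − 38.4150 = 7.3964

7.40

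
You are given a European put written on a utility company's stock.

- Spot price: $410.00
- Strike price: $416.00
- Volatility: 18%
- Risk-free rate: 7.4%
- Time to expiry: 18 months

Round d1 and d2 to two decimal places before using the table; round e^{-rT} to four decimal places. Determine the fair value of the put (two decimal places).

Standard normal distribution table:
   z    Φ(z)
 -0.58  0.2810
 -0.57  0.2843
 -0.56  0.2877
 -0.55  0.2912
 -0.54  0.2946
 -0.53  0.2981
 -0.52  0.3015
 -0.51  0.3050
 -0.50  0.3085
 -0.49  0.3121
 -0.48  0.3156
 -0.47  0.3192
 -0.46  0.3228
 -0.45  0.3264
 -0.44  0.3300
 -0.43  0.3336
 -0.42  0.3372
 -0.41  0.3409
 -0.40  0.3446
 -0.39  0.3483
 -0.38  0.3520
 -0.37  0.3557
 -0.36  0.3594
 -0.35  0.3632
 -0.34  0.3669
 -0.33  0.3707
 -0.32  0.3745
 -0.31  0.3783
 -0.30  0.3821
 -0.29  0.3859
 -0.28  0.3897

T = 1.5;  σ√T = 0.2205
d₁ = [ln(410/416) + (0.074 + 0.18²/2)·1.5] / 0.2205 = [-0.0145 + 0.1353] / 0.2205 = 0.5478 ⇒ 0.55
d₂ = d₁ − σ√T = 0.5478 − 0.2205 = 0.3274 ⇒ 0.33
exp(−rT) = exp(−0.074·1.5) = 0.8949
N(−d₂) = N(-0.33) = 0.3707;  N(−d₁) = N(-0.55) = 0.2912
P = 416·0.8949·0.3707 − 410·0.2912 = 138.0036 − 119.3920 = 18.6116

$18.61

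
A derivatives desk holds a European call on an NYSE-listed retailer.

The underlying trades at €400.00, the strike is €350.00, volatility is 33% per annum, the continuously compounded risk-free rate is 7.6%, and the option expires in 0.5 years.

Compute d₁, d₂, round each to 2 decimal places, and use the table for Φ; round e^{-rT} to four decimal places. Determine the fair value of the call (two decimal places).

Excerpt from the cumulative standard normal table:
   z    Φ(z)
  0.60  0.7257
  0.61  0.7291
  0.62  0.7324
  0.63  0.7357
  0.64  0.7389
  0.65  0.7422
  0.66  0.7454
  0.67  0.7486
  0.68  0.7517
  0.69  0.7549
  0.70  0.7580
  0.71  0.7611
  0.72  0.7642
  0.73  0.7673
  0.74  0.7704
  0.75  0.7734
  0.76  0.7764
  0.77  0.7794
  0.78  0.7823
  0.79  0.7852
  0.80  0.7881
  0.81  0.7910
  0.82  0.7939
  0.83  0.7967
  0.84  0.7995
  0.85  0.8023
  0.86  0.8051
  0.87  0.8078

σ√T = 0.33 × 0.7071 = 0.2333
d₁ = [ln(400/350) + (0.076 + ½·0.33²)·0.5] / (σ√T) = (0.1335 + 0.0652) / 0.2333 = 0.8518 ⇒ 0.85
d₂ = 0.8518 − 0.2333 = 0.6184 ⇒ 0.62
e^(−rT) = e^(−0.076·0.5) = 0.9627
C = 400·N(0.85) − 350·0.9627·N(0.62) = 400·0.8023 − 350·0.9627·0.7324 = 320.9200 − 246.7785 = 74.1415

€74.14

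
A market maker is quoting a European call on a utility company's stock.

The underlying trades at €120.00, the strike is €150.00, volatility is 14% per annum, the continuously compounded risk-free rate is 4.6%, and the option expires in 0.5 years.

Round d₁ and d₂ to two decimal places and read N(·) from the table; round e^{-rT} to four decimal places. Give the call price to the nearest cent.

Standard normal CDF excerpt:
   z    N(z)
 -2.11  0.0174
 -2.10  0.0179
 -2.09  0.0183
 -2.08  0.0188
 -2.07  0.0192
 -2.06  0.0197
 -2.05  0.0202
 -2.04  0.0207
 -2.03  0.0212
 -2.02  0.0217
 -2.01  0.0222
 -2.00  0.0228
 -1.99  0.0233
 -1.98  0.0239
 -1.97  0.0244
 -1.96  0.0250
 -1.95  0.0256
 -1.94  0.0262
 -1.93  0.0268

€0.11

T = 0.5;  σ√T = 0.0990
d₁ = [ln(120/150) + (0.046 + 0.14²/2)·0.5] / 0.0990 = [-0.2231 + 0.0279] / 0.0990 = -1.9723 ⇒ -1.97
d₂ = d₁ − σ√T = -1.9723 − 0.0990 = -2.0713 ⇒ -2.07
exp(−rT) = exp(−0.046·0.5) = 0.9773
N(d₁) = N(-1.97) = 0.0244;  N(d₂) = N(-2.07) = 0.0192
C = 120·0.0244 − 150·0.9773·0.0192 = 2.9280 − 2.8146 = 0.1134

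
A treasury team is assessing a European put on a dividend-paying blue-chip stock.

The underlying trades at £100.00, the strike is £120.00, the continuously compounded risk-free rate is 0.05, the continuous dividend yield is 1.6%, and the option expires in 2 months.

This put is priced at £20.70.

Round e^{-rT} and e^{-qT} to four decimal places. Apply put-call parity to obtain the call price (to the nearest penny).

e^(−qT) = e^(−0.016·0.1667) = 0.9973;  e^(−rT) = e^(−0.05·0.1667) = 0.9917
Put-call parity: C − P = S·e^(−qT) − K·e^(−rT) = 100·0.9973 − 120·0.9917 = 99.7300 − 119.0040 = -19.2740
C = P + (C − P) = 20.70 + (-19.2740) = 1.4260

£1.43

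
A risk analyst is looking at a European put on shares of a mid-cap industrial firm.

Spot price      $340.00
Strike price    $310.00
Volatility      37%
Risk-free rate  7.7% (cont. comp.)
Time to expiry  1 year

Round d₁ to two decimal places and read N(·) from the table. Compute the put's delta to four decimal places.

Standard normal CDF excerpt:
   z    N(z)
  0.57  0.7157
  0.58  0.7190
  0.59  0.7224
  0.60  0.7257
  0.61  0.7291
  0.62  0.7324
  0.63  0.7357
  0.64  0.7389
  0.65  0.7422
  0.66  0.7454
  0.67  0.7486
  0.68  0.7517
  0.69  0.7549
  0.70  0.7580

σ√T = 0.37 × 1.0000 = 0.3700
d₁ = [ln(340/310) + (0.077 + 0.37²/2)·1] / 0.3700 = [0.0924 + 0.1454] / 0.3700 = 0.6428 ≈ 0.64
N(d₁) = N(0.64) = 0.7389
Δ_put = N(d₁) − 1 = 0.7389 − 1 = -0.2611

-0.2611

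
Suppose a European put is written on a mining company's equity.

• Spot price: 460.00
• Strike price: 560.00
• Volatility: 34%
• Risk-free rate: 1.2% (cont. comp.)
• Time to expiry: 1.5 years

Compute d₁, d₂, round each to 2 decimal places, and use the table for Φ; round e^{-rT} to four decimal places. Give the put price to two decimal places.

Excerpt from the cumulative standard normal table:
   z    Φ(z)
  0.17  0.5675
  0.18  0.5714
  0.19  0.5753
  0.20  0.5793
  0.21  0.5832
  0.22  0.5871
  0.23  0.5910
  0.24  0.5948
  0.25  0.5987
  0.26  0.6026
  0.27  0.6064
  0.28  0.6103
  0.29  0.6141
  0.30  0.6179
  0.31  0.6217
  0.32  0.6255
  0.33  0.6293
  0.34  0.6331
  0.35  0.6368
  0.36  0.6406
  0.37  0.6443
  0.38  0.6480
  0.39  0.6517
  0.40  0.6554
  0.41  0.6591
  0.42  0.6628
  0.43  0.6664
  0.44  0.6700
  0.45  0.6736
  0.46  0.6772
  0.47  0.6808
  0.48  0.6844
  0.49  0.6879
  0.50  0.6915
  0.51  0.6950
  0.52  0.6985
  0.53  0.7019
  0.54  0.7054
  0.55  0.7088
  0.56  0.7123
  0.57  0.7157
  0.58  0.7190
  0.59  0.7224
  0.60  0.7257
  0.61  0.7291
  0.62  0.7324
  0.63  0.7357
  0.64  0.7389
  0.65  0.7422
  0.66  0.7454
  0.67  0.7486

T = 1.5;  σ√T = 0.4164
d₁ = [ln(460/560) + (0.012 + ½·0.34²)·1.5] / (σ√T) = (-0.1967 + 0.1047) / 0.4164 = -0.2210 which rounds to -0.22
d₂ = -0.2210 − 0.4164 = -0.6374 which rounds to -0.64
e^(−rT) = e^(−0.012·1.5) = 0.9822
P = 560·0.9822·N(0.64) − 460·N(0.22) = 560·0.9822·0.7389 − 460·0.5871 = 406.4186 − 270.0660 = 136.3526

136.35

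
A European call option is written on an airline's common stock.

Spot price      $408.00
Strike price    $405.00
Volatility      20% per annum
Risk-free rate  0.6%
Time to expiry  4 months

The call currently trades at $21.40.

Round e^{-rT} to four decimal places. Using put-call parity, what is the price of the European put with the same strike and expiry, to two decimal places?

e^(−rT) = e^(−0.006·0.3333) = 0.9980
Put-call parity: C − P = S − K·e^(−rT) = 408 − 405·0.9980 = 408 − 404.1900 = 3.8100
P = C − (C − P) = 21.40 − (3.8100) = 17.5900

$17.59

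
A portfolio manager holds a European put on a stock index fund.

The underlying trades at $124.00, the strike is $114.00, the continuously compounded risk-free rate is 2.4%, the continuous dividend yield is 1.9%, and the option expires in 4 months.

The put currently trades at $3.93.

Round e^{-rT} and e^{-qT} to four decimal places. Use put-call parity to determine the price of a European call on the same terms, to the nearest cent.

$14.06

exp(−qT) = exp(−0.019·0.3333) = 0.9937;  exp(−rT) = exp(−0.024·0.3333) = 0.9920
Put-call parity: C − P = S·e^(−qT) − K·e^(−rT) = 124·0.9937 − 114·0.9920 = 123.2188 − 113.0880 = 10.1308
C = P + (C − P) = 3.93 + (10.1308) = 14.0608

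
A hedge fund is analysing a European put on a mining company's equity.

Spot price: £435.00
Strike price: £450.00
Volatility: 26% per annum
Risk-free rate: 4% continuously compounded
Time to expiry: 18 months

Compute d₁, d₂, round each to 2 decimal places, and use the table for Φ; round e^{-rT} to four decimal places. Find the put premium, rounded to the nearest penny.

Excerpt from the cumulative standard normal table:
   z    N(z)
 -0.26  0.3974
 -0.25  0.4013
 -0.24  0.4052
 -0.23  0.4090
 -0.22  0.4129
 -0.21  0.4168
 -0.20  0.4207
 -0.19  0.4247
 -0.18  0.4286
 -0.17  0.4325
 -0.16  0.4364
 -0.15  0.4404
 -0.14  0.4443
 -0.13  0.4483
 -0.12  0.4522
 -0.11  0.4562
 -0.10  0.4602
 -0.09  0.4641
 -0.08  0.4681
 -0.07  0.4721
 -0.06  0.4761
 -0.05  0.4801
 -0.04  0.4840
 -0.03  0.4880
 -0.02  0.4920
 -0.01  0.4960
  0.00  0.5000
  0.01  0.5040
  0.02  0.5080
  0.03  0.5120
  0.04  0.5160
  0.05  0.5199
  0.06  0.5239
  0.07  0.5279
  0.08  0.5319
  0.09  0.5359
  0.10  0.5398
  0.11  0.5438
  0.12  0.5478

£49.16

σ√T = 0.26·√1.5 = 0.3184
d₁ = [ln(435/450) + (0.04 + 0.26²/2)·1.5] / 0.3184 = [-0.0339 + 0.1107] / 0.3184 = 0.2412 → 0.24
d₂ = d₁ − σ√T = 0.2412 − 0.3184 = -0.0773 → -0.08
exp(−rT) = exp(−0.04·1.5) = 0.9418
N(−d₂) = N(0.08) = 0.5319;  N(−d₁) = N(-0.24) = 0.4052
P = 450·0.9418·0.5319 − 435·0.4052 = 225.4245 − 176.2620 = 49.1625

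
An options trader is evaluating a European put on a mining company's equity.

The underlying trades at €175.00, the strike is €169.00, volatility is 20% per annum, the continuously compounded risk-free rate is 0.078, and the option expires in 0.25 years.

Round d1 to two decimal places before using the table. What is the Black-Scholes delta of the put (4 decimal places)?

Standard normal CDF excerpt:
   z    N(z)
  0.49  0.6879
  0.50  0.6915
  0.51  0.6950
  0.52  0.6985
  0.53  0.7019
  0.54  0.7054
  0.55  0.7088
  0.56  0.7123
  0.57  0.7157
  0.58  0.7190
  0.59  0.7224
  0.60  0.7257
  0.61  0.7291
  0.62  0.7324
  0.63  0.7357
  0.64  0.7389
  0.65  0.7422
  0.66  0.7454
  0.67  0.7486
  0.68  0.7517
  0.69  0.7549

-0.2776

T = 0.25;  σ√T = 0.1000
d₁ = [ln(175/169) + (0.078 + 0.2²/2)·0.25] / 0.1000 = [0.0349 + 0.0245] / 0.1000 = 0.5939 → 0.59
N(d₁) = N(0.59) = 0.7224
Δ_put = N(d₁) − 1 = 0.7224 − 1 = -0.2776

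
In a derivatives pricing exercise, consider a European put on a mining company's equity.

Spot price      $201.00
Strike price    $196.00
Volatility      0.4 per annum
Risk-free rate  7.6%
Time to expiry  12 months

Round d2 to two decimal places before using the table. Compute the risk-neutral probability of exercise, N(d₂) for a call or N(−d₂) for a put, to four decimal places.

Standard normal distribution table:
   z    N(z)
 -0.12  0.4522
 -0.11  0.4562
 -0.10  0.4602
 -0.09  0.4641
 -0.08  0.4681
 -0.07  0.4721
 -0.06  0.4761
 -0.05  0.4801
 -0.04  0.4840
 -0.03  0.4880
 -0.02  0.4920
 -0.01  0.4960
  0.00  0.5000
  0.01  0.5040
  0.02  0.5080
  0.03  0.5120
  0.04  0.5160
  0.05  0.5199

0.4801

σ√T = 0.4·√1 = 0.4000
ln(S/K) + (r + σ²/2)T = ln(201/196) + (0.076 + 0.4²/2)·1 = 0.0252 + 0.1560 = 0.1812
d₁ = 0.1812 / 0.4000 = 0.4530 ⇒ 0.45
d₂ = d₁ − σ√T = 0.4530 − 0.4000 = 0.0530 ⇒ 0.05
Risk-neutral Pr[S_T < K] = N(−d₂) = N(-0.05) = 0.4801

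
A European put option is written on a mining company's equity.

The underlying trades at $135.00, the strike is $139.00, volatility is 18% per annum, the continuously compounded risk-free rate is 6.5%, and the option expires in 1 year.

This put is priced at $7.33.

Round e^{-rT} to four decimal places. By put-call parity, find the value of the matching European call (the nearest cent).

$12.07

e^(−rT) = e^(−0.065·1) = 0.9371
Put-call parity: C − P = S − K·e^(−rT) = 135 − 139·0.9371 = 135 − 130.2569 = 4.7431
C = P + (C − P) = 7.33 + (4.7431) = 12.0731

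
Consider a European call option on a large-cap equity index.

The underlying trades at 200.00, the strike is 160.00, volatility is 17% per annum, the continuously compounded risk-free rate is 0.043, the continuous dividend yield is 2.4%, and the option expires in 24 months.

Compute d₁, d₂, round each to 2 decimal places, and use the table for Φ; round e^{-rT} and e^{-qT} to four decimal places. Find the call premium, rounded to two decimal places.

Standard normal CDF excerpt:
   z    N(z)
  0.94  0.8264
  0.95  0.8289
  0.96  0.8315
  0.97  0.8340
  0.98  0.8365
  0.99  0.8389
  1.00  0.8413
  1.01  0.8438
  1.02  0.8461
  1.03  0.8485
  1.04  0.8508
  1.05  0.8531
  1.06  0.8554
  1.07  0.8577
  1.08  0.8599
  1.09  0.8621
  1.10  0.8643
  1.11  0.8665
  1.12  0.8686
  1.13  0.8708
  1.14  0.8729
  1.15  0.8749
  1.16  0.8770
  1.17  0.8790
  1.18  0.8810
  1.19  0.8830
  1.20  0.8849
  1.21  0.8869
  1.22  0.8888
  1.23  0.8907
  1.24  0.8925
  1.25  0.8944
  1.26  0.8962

46.62

σ√T = 0.17·√2 = 0.2404
ln(S/K) + (r − q + σ²/2)T = ln(200/160) + (0.043 − 0.024 + 0.17²/2)·2 = 0.2231 + 0.0669 = 0.2900
d₁ = 0.2900 / 0.2404 = 1.2064 ⇒ 1.21
d₂ = d₁ − σ√T = 1.2064 − 0.2404 = 0.9660 ⇒ 0.97
e^(−qT) = e^(−0.024·2) = 0.9531;  e^(−rT) = e^(−0.043·2) = 0.9176
C = 200·0.9531·N(1.21) − 160·0.9176·N(0.97) = 200·0.9531·0.8869 − 160·0.9176·0.8340 = 169.0609 − 122.4445 = 46.6163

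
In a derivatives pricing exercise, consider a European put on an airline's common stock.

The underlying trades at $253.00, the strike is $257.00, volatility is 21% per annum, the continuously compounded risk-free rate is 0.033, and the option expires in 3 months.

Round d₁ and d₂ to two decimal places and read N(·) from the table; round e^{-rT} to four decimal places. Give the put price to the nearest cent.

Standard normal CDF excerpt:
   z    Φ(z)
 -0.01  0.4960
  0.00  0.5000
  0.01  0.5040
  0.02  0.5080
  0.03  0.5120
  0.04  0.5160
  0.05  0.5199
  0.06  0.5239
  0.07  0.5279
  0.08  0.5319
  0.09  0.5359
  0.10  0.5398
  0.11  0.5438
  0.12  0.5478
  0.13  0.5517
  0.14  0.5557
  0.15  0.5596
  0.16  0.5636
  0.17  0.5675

$11.11

T = 0.25;  σ√T = 0.1050
d₁ = [ln(253/257) + (0.033 + 0.21²/2)·0.25] / 0.1050 = [-0.0157 + 0.0138] / 0.1050 = -0.0183 ⇒ -0.02
d₂ = d₁ − σ√T = -0.0183 − 0.1050 = -0.1233 ⇒ -0.12
e^(−rT) = e^(−0.033·0.25) = 0.9918
N(−d₂) = N(0.12) = 0.5478;  N(−d₁) = N(0.02) = 0.5080
P = 257·0.9918·0.5478 − 253·0.5080 = 139.6302 − 128.5240 = 11.1062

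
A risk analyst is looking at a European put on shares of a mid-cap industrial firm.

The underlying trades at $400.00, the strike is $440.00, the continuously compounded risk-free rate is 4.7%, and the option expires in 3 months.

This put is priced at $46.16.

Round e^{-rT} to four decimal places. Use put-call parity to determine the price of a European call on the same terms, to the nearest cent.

exp(−rT) = exp(−0.047·0.25) = 0.9883
Put-call parity: C − P = S − K·e^(−rT) = 400 − 440·0.9883 = 400 − 434.8520 = -34.8520
C = P + (C − P) = 46.16 + (-34.8520) = 11.3080

$11.31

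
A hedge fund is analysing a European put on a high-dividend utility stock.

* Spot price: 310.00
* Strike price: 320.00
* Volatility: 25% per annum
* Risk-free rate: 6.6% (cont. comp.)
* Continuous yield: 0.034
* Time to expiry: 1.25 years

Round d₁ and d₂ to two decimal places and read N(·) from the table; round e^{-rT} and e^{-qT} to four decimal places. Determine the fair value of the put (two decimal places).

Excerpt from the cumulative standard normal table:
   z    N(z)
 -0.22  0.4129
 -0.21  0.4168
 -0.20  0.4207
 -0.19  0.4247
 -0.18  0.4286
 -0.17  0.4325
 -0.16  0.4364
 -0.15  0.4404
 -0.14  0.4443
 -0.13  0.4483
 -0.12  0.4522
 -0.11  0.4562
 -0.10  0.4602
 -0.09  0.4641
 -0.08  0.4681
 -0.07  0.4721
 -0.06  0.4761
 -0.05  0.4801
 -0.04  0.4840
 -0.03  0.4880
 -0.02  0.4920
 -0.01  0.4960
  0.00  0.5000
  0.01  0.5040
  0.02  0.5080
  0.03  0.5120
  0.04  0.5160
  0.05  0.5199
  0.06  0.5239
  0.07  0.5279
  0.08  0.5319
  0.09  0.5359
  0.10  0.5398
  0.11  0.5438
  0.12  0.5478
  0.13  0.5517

31.74

σ√T = 0.25 × 1.1180 = 0.2795
ln(S/K) + (r − q + σ²/2)T = ln(310/320) + (0.066 − 0.034 + 0.25²/2)·1.25 = -0.0317 + 0.0791 = 0.0473
d₁ = 0.0473 / 0.2795 = 0.1693 ⇒ 0.17
d₂ = d₁ − σ√T = 0.1693 − 0.2795 = -0.1102 ⇒ -0.11
e^(−qT) = e^(−0.034·1.25) = 0.9584;  e^(−rT) = e^(−0.066·1.25) = 0.9208
N(−d₂) = N(0.11) = 0.5438;  N(−d₁) = N(-0.17) = 0.4325
P = 320·0.9208·0.5438 − 310·0.9584·0.4325 = 160.2339 − 128.4975 = 31.7365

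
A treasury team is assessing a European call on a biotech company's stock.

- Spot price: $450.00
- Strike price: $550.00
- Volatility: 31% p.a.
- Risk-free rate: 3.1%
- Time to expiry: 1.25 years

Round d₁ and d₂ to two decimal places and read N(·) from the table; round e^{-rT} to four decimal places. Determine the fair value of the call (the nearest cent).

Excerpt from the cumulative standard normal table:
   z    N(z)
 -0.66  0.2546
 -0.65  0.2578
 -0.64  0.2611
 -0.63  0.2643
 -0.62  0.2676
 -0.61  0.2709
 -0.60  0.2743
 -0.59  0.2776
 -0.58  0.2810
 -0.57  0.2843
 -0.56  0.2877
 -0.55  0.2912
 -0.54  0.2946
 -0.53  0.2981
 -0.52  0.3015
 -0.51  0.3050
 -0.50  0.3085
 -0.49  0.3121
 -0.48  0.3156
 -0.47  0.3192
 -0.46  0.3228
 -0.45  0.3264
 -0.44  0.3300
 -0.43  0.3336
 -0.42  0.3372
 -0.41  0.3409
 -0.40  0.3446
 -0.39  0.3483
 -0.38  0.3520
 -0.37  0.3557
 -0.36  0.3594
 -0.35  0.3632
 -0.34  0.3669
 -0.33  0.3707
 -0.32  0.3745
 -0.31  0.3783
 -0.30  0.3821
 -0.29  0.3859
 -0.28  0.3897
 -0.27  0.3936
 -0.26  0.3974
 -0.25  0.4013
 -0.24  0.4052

$35.51

T = 1.25;  σ√T = 0.3466
d₁ = [ln(450/550) + (0.031 + ½·0.31²)·1.25] / (σ√T) = (-0.2007 + 0.0988) / 0.3466 = -0.2939 → -0.29
d₂ = -0.2939 − 0.3466 = -0.6405 → -0.64
exp(−rT) = exp(−0.031·1.25) = 0.9620
N(d₁) = N(-0.29) = 0.3859;  N(d₂) = N(-0.64) = 0.2611
C = 450·0.3859 − 550·0.9620·0.2611 = 173.6550 − 138.1480 = 35.5070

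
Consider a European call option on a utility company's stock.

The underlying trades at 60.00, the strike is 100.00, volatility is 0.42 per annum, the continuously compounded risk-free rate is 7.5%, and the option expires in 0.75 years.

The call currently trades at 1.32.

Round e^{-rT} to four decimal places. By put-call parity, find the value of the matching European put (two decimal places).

35.85

e^(−rT) = e^(−0.075·0.75) = 0.9453
Put-call parity: C − P = S − K·e^(−rT) = 60 − 100·0.9453 = 60 − 94.5300 = -34.5300
P = C − (C − P) = 1.32 − (-34.5300) = 35.8500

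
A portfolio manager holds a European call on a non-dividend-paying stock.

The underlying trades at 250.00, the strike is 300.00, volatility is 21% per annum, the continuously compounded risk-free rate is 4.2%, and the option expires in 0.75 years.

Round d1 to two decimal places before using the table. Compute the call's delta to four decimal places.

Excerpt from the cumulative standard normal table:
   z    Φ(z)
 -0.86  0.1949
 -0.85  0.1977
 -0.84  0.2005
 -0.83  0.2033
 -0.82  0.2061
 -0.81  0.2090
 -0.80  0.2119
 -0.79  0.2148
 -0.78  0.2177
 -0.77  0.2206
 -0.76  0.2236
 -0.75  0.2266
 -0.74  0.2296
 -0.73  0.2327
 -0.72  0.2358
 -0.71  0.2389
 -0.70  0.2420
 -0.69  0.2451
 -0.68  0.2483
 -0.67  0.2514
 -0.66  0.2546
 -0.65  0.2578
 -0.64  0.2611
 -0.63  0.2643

σ√T = 0.21·√0.75 = 0.1819
ln(S/K) + (r + σ²/2)T = ln(250/300) + (0.042 + 0.21²/2)·0.75 = -0.1823 + 0.0480 = -0.1343
d₁ = -0.1343 / 0.1819 = -0.7384 which rounds to -0.74
N(d₁) = N(-0.74) = 0.2296
Δ_call = N(d₁) = 0.2296

0.2296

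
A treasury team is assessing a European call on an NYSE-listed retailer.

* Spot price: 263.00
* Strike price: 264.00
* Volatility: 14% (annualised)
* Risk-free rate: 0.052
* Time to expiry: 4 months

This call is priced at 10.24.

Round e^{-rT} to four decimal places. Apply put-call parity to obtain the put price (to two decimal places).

exp(−rT) = exp(−0.052·0.3333) = 0.9828
Put-call parity: C − P = S − K·e^(−rT) = 263 − 264·0.9828 = 263 − 259.4592 = 3.5408
P = C − (C − P) = 10.24 − (3.5408) = 6.6992

6.70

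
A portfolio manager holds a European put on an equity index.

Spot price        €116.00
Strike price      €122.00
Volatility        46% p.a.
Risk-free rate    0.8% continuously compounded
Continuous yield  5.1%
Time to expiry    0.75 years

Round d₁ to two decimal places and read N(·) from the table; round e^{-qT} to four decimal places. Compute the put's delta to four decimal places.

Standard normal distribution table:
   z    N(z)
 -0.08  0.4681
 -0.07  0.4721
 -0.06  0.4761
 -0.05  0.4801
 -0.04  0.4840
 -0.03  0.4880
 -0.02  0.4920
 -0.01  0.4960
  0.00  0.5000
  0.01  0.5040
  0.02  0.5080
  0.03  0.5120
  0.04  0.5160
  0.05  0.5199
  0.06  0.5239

σ√T = 0.46·√0.75 = 0.3984
d₁ = [ln(116/122) + (0.008 − 0.051 + ½·0.46²)·0.75] / (σ√T) = (-0.0504 + 0.0471) / 0.3984 = -0.0084 → -0.01
N(d₁) = N(-0.01) = 0.4960
Δ_put = e^(−qT)·(N(d₁) − 1) = 0.9625·(0.4960 − 1) = -0.4851

-0.4851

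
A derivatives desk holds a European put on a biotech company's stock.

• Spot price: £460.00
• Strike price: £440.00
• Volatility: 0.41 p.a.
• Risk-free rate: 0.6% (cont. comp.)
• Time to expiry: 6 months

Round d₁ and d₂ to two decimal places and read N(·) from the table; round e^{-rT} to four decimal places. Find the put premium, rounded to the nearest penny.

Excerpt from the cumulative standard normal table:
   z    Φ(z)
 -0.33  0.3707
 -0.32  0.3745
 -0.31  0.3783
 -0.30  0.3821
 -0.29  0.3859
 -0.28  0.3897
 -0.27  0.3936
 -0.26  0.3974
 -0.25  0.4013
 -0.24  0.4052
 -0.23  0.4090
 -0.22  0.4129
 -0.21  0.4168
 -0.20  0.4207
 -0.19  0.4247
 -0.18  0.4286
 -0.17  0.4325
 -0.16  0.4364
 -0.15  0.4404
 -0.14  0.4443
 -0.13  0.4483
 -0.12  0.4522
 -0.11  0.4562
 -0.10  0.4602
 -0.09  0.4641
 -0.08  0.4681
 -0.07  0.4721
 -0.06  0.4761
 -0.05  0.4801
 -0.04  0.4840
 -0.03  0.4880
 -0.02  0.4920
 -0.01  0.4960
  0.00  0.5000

£41.81

σ√T = 0.41·√0.5 = 0.2899
d₁ = [ln(460/440) + (0.006 + 0.41²/2)·0.5] / 0.2899 = [0.0445 + 0.0450] / 0.2899 = 0.3086 ⇒ 0.31
d₂ = d₁ − σ√T = 0.3086 − 0.2899 = 0.0187 ⇒ 0.02
e^(−rT) = e^(−0.006·0.5) = 0.9970
P = 440·0.9970·N(-0.02) − 460·N(-0.31) = 440·0.9970·0.4920 − 460·0.3783 = 215.8306 − 174.0180 = 41.8126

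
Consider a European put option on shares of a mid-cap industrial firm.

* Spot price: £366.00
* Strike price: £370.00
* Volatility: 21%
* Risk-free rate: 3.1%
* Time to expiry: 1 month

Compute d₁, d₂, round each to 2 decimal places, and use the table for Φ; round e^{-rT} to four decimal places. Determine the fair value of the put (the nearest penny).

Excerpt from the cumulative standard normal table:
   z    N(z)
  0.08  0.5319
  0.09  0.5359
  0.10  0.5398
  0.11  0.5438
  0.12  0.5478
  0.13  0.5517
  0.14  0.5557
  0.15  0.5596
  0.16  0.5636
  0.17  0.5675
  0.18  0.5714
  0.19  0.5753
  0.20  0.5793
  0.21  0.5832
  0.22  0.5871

T = 0.08333;  σ√T = 0.0606
d₁ = [ln(366/370) + (0.031 + 0.21²/2)·0.08333] / 0.0606 = [-0.0109 + 0.0044] / 0.0606 = -0.1064 ⇒ -0.11
d₂ = d₁ − σ√T = -0.1064 − 0.0606 = -0.1670 ⇒ -0.17
e^(−rT) = e^(−0.031·0.08333) = 0.9974
N(−d₂) = N(0.17) = 0.5675;  N(−d₁) = N(0.11) = 0.5438
P = 370·0.9974·0.5675 − 366·0.5438 = 209.4291 − 199.0308 = 10.3983

£10.40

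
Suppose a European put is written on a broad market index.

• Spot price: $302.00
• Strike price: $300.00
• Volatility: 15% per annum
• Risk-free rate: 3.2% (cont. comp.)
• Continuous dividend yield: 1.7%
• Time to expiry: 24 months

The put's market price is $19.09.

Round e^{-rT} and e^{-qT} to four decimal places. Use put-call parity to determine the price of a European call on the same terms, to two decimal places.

e^(−qT) = e^(−0.017·2) = 0.9666;  e^(−rT) = e^(−0.032·2) = 0.9380
Put-call parity: C − P = S·e^(−qT) − K·e^(−rT) = 302·0.9666 − 300·0.9380 = 291.9132 − 281.4000 = 10.5132
C = P + (C − P) = 19.09 + (10.5132) = 29.6032

$29.60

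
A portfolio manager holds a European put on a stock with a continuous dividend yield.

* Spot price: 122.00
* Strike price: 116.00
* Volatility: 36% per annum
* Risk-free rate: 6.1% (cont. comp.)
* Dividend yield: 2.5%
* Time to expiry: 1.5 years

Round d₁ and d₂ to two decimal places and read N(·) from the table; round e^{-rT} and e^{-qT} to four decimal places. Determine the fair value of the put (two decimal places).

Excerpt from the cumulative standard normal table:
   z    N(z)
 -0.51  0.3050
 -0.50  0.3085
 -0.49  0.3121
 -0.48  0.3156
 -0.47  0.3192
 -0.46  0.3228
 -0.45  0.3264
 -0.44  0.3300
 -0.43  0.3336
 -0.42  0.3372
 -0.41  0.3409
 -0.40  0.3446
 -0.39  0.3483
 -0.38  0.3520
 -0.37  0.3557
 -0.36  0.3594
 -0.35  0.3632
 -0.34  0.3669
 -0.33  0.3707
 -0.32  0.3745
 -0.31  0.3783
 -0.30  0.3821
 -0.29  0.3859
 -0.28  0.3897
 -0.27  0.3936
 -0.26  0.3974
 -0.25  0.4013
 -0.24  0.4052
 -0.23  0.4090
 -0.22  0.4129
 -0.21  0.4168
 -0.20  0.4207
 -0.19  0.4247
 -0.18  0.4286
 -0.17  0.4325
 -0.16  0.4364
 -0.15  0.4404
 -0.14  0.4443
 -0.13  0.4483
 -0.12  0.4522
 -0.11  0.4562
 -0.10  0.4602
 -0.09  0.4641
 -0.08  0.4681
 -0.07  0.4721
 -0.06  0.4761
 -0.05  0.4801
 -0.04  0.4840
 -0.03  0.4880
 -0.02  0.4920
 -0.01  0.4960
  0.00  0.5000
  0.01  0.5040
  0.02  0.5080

σ√T = 0.36·√1.5 = 0.4409
d₁ = [ln(122/116) + (0.061 − 0.025 + ½·0.36²)·1.5] / (σ√T) = (0.0504 + 0.1512) / 0.4409 = 0.4573 which rounds to 0.46
d₂ = 0.4573 − 0.4409 = 0.0164 which rounds to 0.02
e^(−qT) = e^(−0.025·1.5) = 0.9632;  e^(−rT) = e^(−0.061·1.5) = 0.9126
N(−d₂) = N(-0.02) = 0.4920;  N(−d₁) = N(-0.46) = 0.3228
P = 116·0.9126·0.4920 − 122·0.9632·0.3228 = 52.0839 − 37.9324 = 14.1516

14.15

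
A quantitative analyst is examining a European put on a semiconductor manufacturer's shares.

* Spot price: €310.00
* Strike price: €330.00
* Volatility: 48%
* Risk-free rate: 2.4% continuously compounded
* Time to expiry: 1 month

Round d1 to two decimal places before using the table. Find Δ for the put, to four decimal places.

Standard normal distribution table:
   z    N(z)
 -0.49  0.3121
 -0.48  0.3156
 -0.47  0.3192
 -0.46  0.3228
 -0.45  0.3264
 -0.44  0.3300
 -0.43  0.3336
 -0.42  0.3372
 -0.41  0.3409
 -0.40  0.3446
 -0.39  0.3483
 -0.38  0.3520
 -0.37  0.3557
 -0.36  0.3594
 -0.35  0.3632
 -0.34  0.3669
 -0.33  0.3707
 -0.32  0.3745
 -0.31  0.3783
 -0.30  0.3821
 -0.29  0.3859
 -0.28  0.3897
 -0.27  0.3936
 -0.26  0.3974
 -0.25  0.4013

T = 0.08333;  σ√T = 0.1386
d₁ = [ln(310/330) + (0.024 + ½·0.48²)·0.08333] / (σ√T) = (-0.0625 + 0.0116) / 0.1386 = -0.3675 which rounds to -0.37
N(d₁) = N(-0.37) = 0.3557
Δ_put = N(d₁) − 1 = 0.3557 − 1 = -0.6443

-0.6443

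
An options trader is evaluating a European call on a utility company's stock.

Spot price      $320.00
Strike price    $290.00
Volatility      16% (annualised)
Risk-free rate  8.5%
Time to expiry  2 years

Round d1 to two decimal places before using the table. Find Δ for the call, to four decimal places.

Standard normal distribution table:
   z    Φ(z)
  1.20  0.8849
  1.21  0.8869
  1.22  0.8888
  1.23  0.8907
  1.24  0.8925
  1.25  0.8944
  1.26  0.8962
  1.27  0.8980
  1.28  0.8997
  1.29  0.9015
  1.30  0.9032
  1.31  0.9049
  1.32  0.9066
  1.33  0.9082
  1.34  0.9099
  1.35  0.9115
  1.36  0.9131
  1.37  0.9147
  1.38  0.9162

T = 2;  σ√T = 0.2263
d₁ = [ln(320/290) + (0.085 + 0.16²/2)·2] / 0.2263 = [0.0984 + 0.1956] / 0.2263 = 1.2995 ⇒ 1.30
N(d₁) = N(1.30) = 0.9032
Δ_call = N(d₁) = 0.9032

0.9032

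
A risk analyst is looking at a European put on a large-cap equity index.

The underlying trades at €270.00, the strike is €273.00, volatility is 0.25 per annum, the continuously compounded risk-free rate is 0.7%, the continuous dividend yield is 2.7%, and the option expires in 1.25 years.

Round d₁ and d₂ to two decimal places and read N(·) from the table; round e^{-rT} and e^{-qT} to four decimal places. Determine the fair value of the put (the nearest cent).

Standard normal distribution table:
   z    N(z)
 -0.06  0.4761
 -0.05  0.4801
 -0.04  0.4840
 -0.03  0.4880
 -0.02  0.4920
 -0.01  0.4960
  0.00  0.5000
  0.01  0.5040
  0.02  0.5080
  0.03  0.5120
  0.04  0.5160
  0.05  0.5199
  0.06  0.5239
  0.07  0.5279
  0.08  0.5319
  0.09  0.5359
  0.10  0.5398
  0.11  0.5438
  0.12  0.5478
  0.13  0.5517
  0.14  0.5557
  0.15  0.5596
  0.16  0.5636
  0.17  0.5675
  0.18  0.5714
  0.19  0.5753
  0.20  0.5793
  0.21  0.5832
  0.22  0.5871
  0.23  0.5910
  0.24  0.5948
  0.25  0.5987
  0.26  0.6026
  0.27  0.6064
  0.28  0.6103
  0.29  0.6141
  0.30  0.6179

€34.63

σ√T = 0.25 × 1.1180 = 0.2795
d₁ = [ln(270/273) + (0.007 − 0.027 + ½·0.25²)·1.25] / (σ√T) = (-0.0110 + 0.0141) / 0.2795 = 0.0108 → 0.01
d₂ = 0.0108 − 0.2795 = -0.2687 → -0.27
exp(−qT) = exp(−0.027·1.25) = 0.9668;  exp(−rT) = exp(−0.007·1.25) = 0.9913
N(−d₂) = N(0.27) = 0.6064;  N(−d₁) = N(-0.01) = 0.4960
P = 273·0.9913·0.6064 − 270·0.9668·0.4960 = 164.1069 − 129.4739 = 34.6331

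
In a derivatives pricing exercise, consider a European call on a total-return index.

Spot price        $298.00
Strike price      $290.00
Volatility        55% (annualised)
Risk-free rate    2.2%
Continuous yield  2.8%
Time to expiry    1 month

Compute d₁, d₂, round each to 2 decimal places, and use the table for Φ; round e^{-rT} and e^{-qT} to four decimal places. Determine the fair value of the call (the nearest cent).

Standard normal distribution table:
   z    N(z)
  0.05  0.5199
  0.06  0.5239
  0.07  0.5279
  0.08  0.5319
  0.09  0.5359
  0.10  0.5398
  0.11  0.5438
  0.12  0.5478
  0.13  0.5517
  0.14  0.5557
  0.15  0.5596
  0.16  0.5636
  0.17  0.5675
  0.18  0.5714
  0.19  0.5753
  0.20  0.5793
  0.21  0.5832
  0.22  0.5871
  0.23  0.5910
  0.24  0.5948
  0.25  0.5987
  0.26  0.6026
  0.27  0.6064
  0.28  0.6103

T = 0.08333;  σ√T = 0.1588
ln(S/K) + (r − q + σ²/2)T = ln(298/290) + (0.022 − 0.028 + 0.55²/2)·0.08333 = 0.0272 + 0.0121 = 0.0393
d₁ = 0.0393 / 0.1588 = 0.2476 which rounds to 0.25
d₂ = d₁ − σ√T = 0.2476 − 0.1588 = 0.0889 which rounds to 0.09
e^(−qT) = e^(−0.028·0.08333) = 0.9977;  e^(−rT) = e^(−0.022·0.08333) = 0.9982
N(d₁) = N(0.25) = 0.5987;  N(d₂) = N(0.09) = 0.5359
C = 298·0.9977·0.5987 − 290·0.9982·0.5359 = 178.0023 − 155.1313 = 22.8710

$22.87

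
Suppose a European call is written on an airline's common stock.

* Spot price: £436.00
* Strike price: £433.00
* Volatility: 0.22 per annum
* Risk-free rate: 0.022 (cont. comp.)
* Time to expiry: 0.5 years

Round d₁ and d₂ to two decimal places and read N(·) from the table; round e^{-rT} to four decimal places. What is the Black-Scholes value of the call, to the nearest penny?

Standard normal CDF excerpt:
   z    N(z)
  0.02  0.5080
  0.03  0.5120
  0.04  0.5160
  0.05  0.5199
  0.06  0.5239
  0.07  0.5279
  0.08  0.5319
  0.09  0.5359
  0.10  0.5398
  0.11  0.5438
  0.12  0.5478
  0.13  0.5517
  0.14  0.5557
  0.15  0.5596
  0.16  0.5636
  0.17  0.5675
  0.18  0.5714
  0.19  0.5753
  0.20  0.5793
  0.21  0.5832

σ√T = 0.22 × 0.7071 = 0.1556
d₁ = [ln(436/433) + (0.022 + 0.22²/2)·0.5] / 0.1556 = [0.0069 + 0.0231] / 0.1556 = 0.1929 ⇒ 0.19
d₂ = d₁ − σ√T = 0.1929 − 0.1556 = 0.0373 ⇒ 0.04
e^(−rT) = e^(−0.022·0.5) = 0.9891
C = 436·N(0.19) − 433·0.9891·N(0.04) = 436·0.5753 − 433·0.9891·0.5160 = 250.8308 − 220.9926 = 29.8382

£29.84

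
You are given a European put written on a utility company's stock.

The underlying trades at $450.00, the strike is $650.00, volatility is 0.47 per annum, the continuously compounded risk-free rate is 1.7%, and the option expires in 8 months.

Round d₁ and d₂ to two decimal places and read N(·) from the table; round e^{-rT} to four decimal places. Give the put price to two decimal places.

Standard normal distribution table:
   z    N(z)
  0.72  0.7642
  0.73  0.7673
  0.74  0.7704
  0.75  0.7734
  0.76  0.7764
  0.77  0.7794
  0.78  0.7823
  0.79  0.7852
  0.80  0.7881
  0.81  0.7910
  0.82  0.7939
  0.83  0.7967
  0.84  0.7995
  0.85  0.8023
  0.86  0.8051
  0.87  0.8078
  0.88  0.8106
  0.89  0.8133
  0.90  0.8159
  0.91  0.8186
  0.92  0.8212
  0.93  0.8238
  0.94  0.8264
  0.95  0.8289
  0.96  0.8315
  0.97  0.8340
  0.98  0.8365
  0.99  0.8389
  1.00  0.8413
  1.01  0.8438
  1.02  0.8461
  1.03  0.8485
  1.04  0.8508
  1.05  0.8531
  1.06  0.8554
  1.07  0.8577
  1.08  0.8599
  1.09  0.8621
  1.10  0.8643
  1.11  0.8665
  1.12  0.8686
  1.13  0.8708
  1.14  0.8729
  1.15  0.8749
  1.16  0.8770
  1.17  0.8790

$211.53

T = 0.6667;  σ√T = 0.3838
d₁ = [ln(450/650) + (0.017 + ½·0.47²)·0.6667] / (σ√T) = (-0.3677 + 0.0850) / 0.3838 = -0.7368 which rounds to -0.74
d₂ = -0.7368 − 0.3838 = -1.1206 which rounds to -1.12
e^(−rT) = e^(−0.017·0.6667) = 0.9887
N(−d₂) = N(1.12) = 0.8686;  N(−d₁) = N(0.74) = 0.7704
P = 650·0.9887·0.8686 − 450·0.7704 = 558.2101 − 346.6800 = 211.5301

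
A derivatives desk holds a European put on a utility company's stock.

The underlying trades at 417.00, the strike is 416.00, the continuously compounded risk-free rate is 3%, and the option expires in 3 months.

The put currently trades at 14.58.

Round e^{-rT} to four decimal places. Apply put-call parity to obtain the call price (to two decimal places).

exp(−rT) = exp(−0.03·0.25) = 0.9925
Put-call parity: C − P = S − K·e^(−rT) = 417 − 416·0.9925 = 417 − 412.8800 = 4.1200
C = P + (C − P) = 14.58 + (4.1200) = 18.7000

18.70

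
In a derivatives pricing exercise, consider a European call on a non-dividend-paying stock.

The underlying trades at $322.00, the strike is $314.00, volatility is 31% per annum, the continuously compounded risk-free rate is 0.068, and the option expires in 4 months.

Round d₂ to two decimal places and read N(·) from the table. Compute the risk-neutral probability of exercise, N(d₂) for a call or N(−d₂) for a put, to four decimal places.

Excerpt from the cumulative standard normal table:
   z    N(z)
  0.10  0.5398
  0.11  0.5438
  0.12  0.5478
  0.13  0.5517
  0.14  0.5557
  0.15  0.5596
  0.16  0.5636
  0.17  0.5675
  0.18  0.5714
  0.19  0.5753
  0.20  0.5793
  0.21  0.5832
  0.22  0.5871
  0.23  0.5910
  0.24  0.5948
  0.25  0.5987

0.5714

σ√T = 0.31 × 0.5774 = 0.1790
d₁ = [ln(322/314) + (0.068 + 0.31²/2)·0.3333] / 0.1790 = [0.0252 + 0.0387] / 0.1790 = 0.3567 ≈ 0.36
d₂ = d₁ − σ√T = 0.3567 − 0.1790 = 0.1777 ≈ 0.18
Risk-neutral Pr[S_T > K] = N(d₂) = N(0.18) = 0.5714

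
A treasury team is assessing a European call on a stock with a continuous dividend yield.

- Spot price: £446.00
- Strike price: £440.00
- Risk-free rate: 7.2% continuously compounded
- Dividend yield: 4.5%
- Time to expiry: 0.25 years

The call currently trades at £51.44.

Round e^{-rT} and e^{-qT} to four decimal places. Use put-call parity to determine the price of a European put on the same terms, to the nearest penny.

exp(−qT) = exp(−0.045·0.25) = 0.9888;  exp(−rT) = exp(−0.072·0.25) = 0.9822
Put-call parity: C − P = S·e^(−qT) − K·e^(−rT) = 446·0.9888 − 440·0.9822 = 441.0048 − 432.1680 = 8.8368
P = C − (C − P) = 51.44 − (8.8368) = 42.6032

£42.60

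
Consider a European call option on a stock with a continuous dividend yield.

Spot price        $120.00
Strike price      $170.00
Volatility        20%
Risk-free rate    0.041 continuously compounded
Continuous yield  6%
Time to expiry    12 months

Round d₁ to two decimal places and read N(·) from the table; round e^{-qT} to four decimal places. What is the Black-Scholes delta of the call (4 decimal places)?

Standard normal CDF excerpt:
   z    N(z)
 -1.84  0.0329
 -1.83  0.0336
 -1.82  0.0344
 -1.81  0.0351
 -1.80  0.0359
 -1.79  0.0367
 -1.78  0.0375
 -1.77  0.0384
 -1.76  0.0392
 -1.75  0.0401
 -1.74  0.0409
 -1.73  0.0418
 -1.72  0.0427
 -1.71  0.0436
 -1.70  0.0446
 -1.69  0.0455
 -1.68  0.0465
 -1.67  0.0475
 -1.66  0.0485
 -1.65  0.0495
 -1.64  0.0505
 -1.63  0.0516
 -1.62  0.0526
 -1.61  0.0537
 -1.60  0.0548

0.0385

σ√T = 0.2·√1 = 0.2000
d₁ = [ln(120/170) + (0.041 − 0.06 + 0.2²/2)·1] / 0.2000 = [-0.3483 + 0.0010] / 0.2000 = -1.7365 which rounds to -1.74
N(d₁) = N(-1.74) = 0.0409
Δ_call = e^(−qT)·N(d₁) = 0.9418·0.0409 = 0.0385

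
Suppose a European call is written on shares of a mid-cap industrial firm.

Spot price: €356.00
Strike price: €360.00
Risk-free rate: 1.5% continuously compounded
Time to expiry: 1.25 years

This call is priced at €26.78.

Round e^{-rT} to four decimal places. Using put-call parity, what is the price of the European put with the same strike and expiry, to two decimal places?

e^(−rT) = e^(−0.015·1.25) = 0.9814
Put-call parity: C − P = S − K·e^(−rT) = 356 − 360·0.9814 = 356 − 353.3040 = 2.6960
P = C − (C − P) = 26.78 − (2.6960) = 24.0840

€24.08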